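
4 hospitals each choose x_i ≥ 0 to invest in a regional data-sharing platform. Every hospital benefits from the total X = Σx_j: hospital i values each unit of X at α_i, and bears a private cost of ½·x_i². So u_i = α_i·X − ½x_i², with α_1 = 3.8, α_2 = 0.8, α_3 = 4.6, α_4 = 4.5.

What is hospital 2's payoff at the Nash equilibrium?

10.64

Hospital i's FOC: ∂u_i/∂x_i = α_i − x_i = 0, so x_i* = α_i.
NE contributions = (3.8, 0.8, 4.6, 4.5); X = 13.7.
u_2 = α_2·X − ½·(x_2)² = 0.8·13.7 − ½·0.8² = 10.64.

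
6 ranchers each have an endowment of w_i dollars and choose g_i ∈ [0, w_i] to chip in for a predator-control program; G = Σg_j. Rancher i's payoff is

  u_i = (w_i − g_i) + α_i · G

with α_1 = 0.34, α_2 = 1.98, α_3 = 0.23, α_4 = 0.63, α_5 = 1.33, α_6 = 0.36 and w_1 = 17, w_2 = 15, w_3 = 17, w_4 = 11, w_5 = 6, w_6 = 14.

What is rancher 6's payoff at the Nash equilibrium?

21.56

∂u_i/∂g_i = α_i − 1, so rancher i contributes w_i if α_i > 1, else 0.
α_i > 1 for i ∈ {2, 5}; NE contributions (0, 15, 0, 0, 6, 0), G = 21.
u_6 = (14 − 0) + 0.36·21 = 21.56.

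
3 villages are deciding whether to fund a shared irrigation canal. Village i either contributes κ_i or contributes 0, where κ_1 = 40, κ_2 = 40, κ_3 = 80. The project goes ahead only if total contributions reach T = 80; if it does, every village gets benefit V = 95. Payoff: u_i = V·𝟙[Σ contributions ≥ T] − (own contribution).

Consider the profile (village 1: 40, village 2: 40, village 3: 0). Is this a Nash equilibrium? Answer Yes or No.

Yes

Total = 80 ≥ 80: provided.
Village 1 (pledges 40, payoff 55): dropping to 0 → total 40, payoff 0. No gain.
Village 2 (pledges 40, payoff 55): dropping to 0 → total 40, payoff 0. No gain.
Village 3 (pledges 0, payoff 95): pledging 80 → total 160, payoff 15. No gain.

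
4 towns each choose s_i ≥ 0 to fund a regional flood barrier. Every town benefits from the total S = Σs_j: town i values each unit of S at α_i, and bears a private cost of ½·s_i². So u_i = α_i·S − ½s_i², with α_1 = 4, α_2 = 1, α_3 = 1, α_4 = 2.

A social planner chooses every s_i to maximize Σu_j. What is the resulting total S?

32

Planner FOC: ∂(Σu_j)/∂s_i = (Σα_j) − s_i = 0, so s_i^SO = Σα_j = 8 for every i; S^SO = 32.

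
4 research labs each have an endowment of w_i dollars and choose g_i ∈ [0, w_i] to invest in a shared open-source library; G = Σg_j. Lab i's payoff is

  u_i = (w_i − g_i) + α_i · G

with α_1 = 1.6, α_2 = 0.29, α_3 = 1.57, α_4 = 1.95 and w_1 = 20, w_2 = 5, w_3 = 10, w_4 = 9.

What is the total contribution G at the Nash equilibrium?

39

∂u_i/∂g_i = α_i − 1, so lab i contributes w_i if α_i > 1, else 0.
α_i > 1 for i ∈ {1, 3, 4}; NE contributions (20, 0, 10, 9), G = 39.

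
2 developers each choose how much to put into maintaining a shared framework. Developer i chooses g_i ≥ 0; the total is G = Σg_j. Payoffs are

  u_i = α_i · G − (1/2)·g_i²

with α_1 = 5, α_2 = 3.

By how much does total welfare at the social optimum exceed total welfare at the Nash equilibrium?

Developer i's FOC: ∂u_i/∂g_i = α_i − g_i = 0, so g_i* = α_i.
NE contributions = (5, 3); G = 8.
W^NE = (Σα)·G − ½Σα_i² = 8² − ½·34 = 47.
Planner sets g_i = Σα_j = 8 for every i, so G^SO = 2·8 = 16.
W^SO = (Σα)·G^SO − ½·2·(Σα)² = (2/2)·8² = 64.
Deadweight loss = W^SO − W^NE = 17.

17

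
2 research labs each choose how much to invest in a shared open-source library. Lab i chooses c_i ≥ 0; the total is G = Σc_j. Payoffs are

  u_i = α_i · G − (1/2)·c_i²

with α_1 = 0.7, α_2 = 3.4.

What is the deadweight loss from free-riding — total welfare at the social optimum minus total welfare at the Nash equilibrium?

6.025

Lab i's FOC: ∂u_i/∂c_i = α_i − c_i = 0, so c_i* = α_i.
NE contributions = (0.7, 3.4); G = 4.1.
W^NE = (Σα)·G − ½Σα_i² = 4.1² − ½·12.05 = 10.785.
Planner sets c_i = Σα_j = 4.1 for every i, so G^SO = 2·4.1 = 8.2.
W^SO = (Σα)·G^SO − ½·2·(Σα)² = (2/2)·4.1² = 16.81.
Deadweight loss = W^SO − W^NE = 6.025.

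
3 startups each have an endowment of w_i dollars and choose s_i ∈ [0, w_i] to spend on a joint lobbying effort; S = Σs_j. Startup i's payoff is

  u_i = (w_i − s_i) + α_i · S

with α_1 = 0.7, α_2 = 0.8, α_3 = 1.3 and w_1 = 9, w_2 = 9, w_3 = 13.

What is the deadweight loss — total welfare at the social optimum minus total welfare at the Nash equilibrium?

32.4

∂u_i/∂s_i = α_i − 1, so startup i contributes w_i if α_i > 1, else 0.
α_i > 1 for i ∈ {3}; NE contributions (0, 0, 13), S = 13.
W^NE = Σw_i − S^NE + (Σα_i)·S^NE = 31 + 1.8·13 = 54.4.
Planner: ∂(Σu_j)/∂s_i = Σα_j − 1 = 1.8 > 0, so everyone contributes w_i; S^SO = 31, W^SO = 31 + 1.8·31 = 86.8.
Deadweight loss = 32.4.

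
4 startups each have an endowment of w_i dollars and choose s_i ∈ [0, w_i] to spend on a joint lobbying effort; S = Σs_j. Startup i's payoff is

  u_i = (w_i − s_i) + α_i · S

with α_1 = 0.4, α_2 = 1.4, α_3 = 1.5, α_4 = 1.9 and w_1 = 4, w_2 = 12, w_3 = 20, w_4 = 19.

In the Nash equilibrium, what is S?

51

∂u_i/∂s_i = α_i − 1, so startup i contributes w_i if α_i > 1, else 0.
α_i > 1 for i ∈ {2, 3, 4}; NE contributions (0, 12, 20, 19), S = 51.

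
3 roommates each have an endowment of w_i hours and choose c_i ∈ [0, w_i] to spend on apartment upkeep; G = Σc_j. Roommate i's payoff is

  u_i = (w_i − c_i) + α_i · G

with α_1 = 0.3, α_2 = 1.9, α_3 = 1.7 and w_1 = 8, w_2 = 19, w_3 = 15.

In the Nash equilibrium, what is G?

34

∂u_i/∂c_i = α_i − 1, so roommate i contributes w_i if α_i > 1, else 0.
α_i > 1 for i ∈ {2, 3}; NE contributions (0, 19, 15), G = 34.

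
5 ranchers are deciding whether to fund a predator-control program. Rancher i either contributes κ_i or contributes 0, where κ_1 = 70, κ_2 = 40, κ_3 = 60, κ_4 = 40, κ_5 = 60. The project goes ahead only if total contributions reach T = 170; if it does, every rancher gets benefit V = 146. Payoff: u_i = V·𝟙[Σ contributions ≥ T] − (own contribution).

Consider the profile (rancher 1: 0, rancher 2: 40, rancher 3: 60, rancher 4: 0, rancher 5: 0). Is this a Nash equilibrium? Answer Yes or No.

Total = 100 < 170: not provided.
Rancher 1 (pledges 0, payoff 0): pledging 70 → total 170, payoff 76. Profitable deviation.

No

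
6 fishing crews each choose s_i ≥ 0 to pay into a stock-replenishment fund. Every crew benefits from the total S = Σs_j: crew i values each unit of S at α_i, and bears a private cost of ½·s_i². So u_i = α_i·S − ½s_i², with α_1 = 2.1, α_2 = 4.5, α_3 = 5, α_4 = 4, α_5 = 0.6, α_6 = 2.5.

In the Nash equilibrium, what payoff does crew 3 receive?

Crew i's FOC: ∂u_i/∂s_i = α_i − s_i = 0, so s_i* = α_i.
NE contributions = (2.1, 4.5, 5, 4, 0.6, 2.5); S = 18.7.
u_3 = α_3·S − ½·(s_3)² = 5·18.7 − ½·5² = 81.

81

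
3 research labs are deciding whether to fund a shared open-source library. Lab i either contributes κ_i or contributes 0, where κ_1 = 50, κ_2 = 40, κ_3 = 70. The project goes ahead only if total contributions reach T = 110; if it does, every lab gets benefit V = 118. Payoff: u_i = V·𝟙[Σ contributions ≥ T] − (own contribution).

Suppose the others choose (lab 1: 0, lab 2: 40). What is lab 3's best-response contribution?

70

Others' total = 40. Contributing 70 brings total to 110 ≥ 110: gain V − κ_3 = 48.
Best response: 70.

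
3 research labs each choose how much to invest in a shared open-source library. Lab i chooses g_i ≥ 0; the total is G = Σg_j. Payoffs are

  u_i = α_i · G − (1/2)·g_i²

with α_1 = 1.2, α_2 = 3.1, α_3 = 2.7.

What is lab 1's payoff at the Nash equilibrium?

Lab i's FOC: ∂u_i/∂g_i = α_i − g_i = 0, so g_i* = α_i.
NE contributions = (1.2, 3.1, 2.7); G = 7.
u_1 = α_1·G − ½·(g_1)² = 1.2·7 − ½·1.2² = 7.68.

7.68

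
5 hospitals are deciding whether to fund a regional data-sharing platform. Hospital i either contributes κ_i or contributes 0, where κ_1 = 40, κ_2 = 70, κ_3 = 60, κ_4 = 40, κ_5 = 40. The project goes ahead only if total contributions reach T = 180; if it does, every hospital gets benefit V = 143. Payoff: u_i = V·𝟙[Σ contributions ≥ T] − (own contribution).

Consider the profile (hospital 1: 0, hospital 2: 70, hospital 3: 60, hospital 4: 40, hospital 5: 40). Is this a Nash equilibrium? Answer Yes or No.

Total = 210 ≥ 180: provided.
Hospital 1 (pledges 0, payoff 143): pledging 40 → total 250, payoff 103. No gain.
Hospital 2 (pledges 70, payoff 73): dropping to 0 → total 140, payoff 0. No gain.
Hospital 3 (pledges 60, payoff 83): dropping to 0 → total 150, payoff 0. No gain.
Hospital 4 (pledges 40, payoff 103): dropping to 0 → total 170, payoff 0. No gain.
Hospital 5 (pledges 40, payoff 103): dropping to 0 → total 170, payoff 0. No gain.

Yes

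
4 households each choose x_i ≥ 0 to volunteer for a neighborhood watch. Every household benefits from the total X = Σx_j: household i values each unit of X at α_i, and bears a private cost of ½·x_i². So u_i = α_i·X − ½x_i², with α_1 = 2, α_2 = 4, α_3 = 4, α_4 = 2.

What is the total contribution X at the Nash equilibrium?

12

Household i's FOC: ∂u_i/∂x_i = α_i − x_i = 0, so x_i* = α_i.
NE contributions = (2, 4, 4, 2); X = 12.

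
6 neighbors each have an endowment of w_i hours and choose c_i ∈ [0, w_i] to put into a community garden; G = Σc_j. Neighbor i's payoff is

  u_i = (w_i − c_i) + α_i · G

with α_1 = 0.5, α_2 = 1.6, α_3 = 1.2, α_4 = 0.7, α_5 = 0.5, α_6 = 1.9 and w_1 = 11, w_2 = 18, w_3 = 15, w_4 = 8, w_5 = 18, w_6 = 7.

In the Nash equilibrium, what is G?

40

∂u_i/∂c_i = α_i − 1, so neighbor i contributes w_i if α_i > 1, else 0.
α_i > 1 for i ∈ {2, 3, 6}; NE contributions (0, 18, 15, 0, 0, 7), G = 40.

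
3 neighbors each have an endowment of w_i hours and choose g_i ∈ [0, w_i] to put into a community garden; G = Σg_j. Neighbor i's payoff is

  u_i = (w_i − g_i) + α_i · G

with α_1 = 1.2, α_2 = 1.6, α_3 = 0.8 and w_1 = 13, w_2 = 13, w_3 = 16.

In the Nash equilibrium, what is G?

26

∂u_i/∂g_i = α_i − 1, so neighbor i contributes w_i if α_i > 1, else 0.
α_i > 1 for i ∈ {1, 2}; NE contributions (13, 13, 0), G = 26.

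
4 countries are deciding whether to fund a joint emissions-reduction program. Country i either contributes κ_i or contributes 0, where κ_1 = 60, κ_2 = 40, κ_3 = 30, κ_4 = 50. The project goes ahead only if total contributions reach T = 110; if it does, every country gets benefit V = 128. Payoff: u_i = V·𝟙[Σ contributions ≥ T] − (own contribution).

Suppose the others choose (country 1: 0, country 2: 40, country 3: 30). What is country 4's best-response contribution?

50

Others' total = 70. Contributing 50 brings total to 120 ≥ 110: gain V − κ_4 = 78.
Best response: 50.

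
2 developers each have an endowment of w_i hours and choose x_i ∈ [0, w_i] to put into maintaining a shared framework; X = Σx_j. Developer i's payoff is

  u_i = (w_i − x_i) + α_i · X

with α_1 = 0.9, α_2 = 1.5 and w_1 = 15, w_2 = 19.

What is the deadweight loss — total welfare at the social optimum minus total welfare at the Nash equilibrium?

∂u_i/∂x_i = α_i − 1, so developer i contributes w_i if α_i > 1, else 0.
α_i > 1 for i ∈ {2}; NE contributions (0, 19), X = 19.
W^NE = Σw_i − X^NE + (Σα_i)·X^NE = 34 + 1.4·19 = 60.6.
Planner: ∂(Σu_j)/∂x_i = Σα_j − 1 = 1.4 > 0, so everyone contributes w_i; X^SO = 34, W^SO = 34 + 1.4·34 = 81.6.
Deadweight loss = 21.

21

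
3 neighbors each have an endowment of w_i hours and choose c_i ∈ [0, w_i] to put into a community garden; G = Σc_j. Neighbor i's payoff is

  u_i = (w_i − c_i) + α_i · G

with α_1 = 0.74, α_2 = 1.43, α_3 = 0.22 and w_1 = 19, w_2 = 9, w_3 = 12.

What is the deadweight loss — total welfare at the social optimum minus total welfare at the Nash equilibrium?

∂u_i/∂c_i = α_i − 1, so neighbor i contributes w_i if α_i > 1, else 0.
α_i > 1 for i ∈ {2}; NE contributions (0, 9, 0), G = 9.
W^NE = Σw_i − G^NE + (Σα_i)·G^NE = 40 + 1.39·9 = 52.51.
Planner: ∂(Σu_j)/∂c_i = Σα_j − 1 = 1.39 > 0, so everyone contributes w_i; G^SO = 40, W^SO = 40 + 1.39·40 = 95.6.
Deadweight loss = 43.09.

43.09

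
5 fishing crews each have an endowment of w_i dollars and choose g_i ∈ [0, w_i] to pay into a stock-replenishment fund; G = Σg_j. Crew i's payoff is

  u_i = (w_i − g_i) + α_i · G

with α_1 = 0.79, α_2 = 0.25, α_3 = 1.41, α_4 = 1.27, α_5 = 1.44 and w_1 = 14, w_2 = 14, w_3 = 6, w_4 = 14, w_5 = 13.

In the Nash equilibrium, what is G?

33

∂u_i/∂g_i = α_i − 1, so crew i contributes w_i if α_i > 1, else 0.
α_i > 1 for i ∈ {3, 4, 5}; NE contributions (0, 0, 6, 14, 13), G = 33.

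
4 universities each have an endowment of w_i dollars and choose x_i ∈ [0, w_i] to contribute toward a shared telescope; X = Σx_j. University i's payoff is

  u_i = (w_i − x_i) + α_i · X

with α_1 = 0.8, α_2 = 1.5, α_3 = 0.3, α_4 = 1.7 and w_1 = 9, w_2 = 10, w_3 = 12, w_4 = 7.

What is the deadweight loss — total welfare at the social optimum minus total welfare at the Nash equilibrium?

69.3

∂u_i/∂x_i = α_i − 1, so university i contributes w_i if α_i > 1, else 0.
α_i > 1 for i ∈ {2, 4}; NE contributions (0, 10, 0, 7), X = 17.
W^NE = Σw_i − X^NE + (Σα_i)·X^NE = 38 + 3.3·17 = 94.1.
Planner: ∂(Σu_j)/∂x_i = Σα_j − 1 = 3.3 > 0, so everyone contributes w_i; X^SO = 38, W^SO = 38 + 3.3·38 = 163.4.
Deadweight loss = 69.3.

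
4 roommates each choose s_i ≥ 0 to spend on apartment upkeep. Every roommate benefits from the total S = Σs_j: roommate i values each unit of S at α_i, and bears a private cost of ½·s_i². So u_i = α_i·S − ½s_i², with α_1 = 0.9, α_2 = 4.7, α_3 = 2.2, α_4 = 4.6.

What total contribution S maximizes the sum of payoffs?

49.6

Planner FOC: ∂(Σu_j)/∂s_i = (Σα_j) − s_i = 0, so s_i^SO = Σα_j = 12.4 for every i; S^SO = 49.6.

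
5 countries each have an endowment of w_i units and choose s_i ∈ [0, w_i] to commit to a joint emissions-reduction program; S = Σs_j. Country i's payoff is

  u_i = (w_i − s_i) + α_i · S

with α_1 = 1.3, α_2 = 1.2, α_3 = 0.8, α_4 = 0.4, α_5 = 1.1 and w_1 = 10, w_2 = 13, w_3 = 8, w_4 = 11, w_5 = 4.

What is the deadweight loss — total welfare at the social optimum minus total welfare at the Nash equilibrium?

∂u_i/∂s_i = α_i − 1, so country i contributes w_i if α_i > 1, else 0.
α_i > 1 for i ∈ {1, 2, 5}; NE contributions (10, 13, 0, 0, 4), S = 27.
W^NE = Σw_i − S^NE + (Σα_i)·S^NE = 46 + 3.8·27 = 148.6.
Planner: ∂(Σu_j)/∂s_i = Σα_j − 1 = 3.8 > 0, so everyone contributes w_i; S^SO = 46, W^SO = 46 + 3.8·46 = 220.8.
Deadweight loss = 72.2.

72.2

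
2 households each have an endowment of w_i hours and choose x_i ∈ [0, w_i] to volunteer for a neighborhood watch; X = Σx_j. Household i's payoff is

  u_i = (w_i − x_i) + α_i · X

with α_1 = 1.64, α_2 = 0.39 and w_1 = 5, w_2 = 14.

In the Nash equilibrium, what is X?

∂u_i/∂x_i = α_i − 1, so household i contributes w_i if α_i > 1, else 0.
α_i > 1 for i ∈ {1}; NE contributions (5, 0), X = 5.

5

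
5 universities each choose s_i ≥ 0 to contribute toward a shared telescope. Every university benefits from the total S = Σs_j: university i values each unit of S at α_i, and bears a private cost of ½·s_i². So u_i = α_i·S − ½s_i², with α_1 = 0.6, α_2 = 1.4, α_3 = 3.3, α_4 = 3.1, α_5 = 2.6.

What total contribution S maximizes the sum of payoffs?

Planner FOC: ∂(Σu_j)/∂s_i = (Σα_j) − s_i = 0, so s_i^SO = Σα_j = 11 for every i; S^SO = 55.

55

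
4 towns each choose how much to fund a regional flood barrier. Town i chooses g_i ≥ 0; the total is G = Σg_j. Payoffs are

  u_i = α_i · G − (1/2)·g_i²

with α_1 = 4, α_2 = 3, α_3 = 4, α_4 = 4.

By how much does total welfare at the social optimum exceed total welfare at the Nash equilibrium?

Town i's FOC: ∂u_i/∂g_i = α_i − g_i = 0, so g_i* = α_i.
NE contributions = (4, 3, 4, 4); G = 15.
W^NE = (Σα)·G − ½Σα_i² = 15² − ½·57 = 196.5.
Planner sets g_i = Σα_j = 15 for every i, so G^SO = 4·15 = 60.
W^SO = (Σα)·G^SO − ½·4·(Σα)² = (4/2)·15² = 450.
Deadweight loss = W^SO − W^NE = 253.5.

253.5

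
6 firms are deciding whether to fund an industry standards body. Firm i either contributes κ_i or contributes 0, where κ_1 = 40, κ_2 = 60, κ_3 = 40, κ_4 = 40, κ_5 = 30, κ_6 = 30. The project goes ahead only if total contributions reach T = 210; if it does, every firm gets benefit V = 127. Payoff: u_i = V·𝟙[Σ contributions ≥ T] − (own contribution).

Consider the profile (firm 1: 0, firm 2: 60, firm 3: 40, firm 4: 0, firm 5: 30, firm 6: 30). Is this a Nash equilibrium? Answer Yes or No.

Total = 160 < 210: not provided.
Firm 1 (pledges 0, payoff 0): pledging 40 → total 200, payoff -40. No gain.
Firm 2 (pledges 60, payoff -60): dropping to 0 → total 100, payoff 0. Profitable deviation.

No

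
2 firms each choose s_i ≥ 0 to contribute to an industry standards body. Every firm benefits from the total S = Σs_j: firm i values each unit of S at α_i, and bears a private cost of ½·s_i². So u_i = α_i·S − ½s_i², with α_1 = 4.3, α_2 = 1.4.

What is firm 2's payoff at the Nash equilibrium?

Firm i's FOC: ∂u_i/∂s_i = α_i − s_i = 0, so s_i* = α_i.
NE contributions = (4.3, 1.4); S = 5.7.
u_2 = α_2·S − ½·(s_2)² = 1.4·5.7 − ½·1.4² = 7.

7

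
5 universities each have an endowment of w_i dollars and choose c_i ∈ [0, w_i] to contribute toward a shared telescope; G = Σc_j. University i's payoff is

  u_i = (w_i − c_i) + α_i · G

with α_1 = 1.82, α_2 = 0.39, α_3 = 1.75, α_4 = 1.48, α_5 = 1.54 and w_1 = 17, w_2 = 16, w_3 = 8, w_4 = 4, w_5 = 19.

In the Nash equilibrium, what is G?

48

∂u_i/∂c_i = α_i − 1, so university i contributes w_i if α_i > 1, else 0.
α_i > 1 for i ∈ {1, 3, 4, 5}; NE contributions (17, 0, 8, 4, 19), G = 48.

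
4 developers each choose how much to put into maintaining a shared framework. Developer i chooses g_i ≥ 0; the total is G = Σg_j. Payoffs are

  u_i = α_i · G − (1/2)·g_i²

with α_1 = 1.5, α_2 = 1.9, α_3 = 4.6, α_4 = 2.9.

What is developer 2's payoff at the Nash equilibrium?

Developer i's FOC: ∂u_i/∂g_i = α_i − g_i = 0, so g_i* = α_i.
NE contributions = (1.5, 1.9, 4.6, 2.9); G = 10.9.
u_2 = α_2·G − ½·(g_2)² = 1.9·10.9 − ½·1.9² = 18.905.

18.905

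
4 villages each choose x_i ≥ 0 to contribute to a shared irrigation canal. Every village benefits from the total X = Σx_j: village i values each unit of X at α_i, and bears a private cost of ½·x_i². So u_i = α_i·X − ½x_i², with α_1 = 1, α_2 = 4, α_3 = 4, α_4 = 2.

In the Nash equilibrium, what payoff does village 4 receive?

20

Village i's FOC: ∂u_i/∂x_i = α_i − x_i = 0, so x_i* = α_i.
NE contributions = (1, 4, 4, 2); X = 11.
u_4 = α_4·X − ½·(x_4)² = 2·11 − ½·2² = 20.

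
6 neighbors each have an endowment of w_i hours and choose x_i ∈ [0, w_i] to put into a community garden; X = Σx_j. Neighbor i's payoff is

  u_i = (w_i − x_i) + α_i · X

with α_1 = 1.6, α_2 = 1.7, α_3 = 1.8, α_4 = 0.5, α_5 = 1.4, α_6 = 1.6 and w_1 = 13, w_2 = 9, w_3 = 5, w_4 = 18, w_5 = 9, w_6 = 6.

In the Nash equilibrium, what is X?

∂u_i/∂x_i = α_i − 1, so neighbor i contributes w_i if α_i > 1, else 0.
α_i > 1 for i ∈ {1, 2, 3, 5, 6}; NE contributions (13, 9, 5, 0, 9, 6), X = 42.

42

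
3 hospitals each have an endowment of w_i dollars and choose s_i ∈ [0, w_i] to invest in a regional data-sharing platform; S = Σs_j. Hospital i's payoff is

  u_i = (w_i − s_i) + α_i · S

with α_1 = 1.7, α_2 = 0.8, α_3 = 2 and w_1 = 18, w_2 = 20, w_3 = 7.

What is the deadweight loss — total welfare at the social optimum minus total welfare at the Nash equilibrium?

∂u_i/∂s_i = α_i − 1, so hospital i contributes w_i if α_i > 1, else 0.
α_i > 1 for i ∈ {1, 3}; NE contributions (18, 0, 7), S = 25.
W^NE = Σw_i − S^NE + (Σα_i)·S^NE = 45 + 3.5·25 = 132.5.
Planner: ∂(Σu_j)/∂s_i = Σα_j − 1 = 3.5 > 0, so everyone contributes w_i; S^SO = 45, W^SO = 45 + 3.5·45 = 202.5.
Deadweight loss = 70.

70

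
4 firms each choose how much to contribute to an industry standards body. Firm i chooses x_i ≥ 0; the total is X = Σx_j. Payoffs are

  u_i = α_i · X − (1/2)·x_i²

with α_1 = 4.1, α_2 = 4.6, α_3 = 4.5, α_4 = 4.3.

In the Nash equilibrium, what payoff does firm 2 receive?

Firm i's FOC: ∂u_i/∂x_i = α_i − x_i = 0, so x_i* = α_i.
NE contributions = (4.1, 4.6, 4.5, 4.3); X = 17.5.
u_2 = α_2·X − ½·(x_2)² = 4.6·17.5 − ½·4.6² = 69.92.

69.92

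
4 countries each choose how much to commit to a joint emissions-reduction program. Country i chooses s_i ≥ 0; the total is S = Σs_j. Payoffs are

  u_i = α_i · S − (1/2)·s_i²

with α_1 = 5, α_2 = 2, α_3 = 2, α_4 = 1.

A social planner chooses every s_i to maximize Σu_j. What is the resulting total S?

Planner FOC: ∂(Σu_j)/∂s_i = (Σα_j) − s_i = 0, so s_i^SO = Σα_j = 10 for every i; S^SO = 40.

40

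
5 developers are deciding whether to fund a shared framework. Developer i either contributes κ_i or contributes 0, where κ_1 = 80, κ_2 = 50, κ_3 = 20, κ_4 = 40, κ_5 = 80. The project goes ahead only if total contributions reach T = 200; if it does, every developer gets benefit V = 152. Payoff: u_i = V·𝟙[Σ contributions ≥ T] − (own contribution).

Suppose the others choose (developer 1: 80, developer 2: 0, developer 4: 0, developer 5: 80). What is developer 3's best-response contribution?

Others' total = 160. Even contributing 20 gives 180 < 200: no benefit either way.
Best response: 0.

0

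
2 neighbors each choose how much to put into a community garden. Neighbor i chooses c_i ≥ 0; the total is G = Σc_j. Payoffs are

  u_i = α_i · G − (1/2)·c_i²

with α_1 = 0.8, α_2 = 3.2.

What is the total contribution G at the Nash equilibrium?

4

Neighbor i's FOC: ∂u_i/∂c_i = α_i − c_i = 0, so c_i* = α_i.
NE contributions = (0.8, 3.2); G = 4.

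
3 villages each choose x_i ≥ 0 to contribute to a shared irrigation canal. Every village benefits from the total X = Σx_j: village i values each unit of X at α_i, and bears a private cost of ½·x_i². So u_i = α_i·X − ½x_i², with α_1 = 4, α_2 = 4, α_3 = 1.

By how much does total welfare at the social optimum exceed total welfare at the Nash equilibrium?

Village i's FOC: ∂u_i/∂x_i = α_i − x_i = 0, so x_i* = α_i.
NE contributions = (4, 4, 1); X = 9.
W^NE = (Σα)·X − ½Σα_i² = 9² − ½·33 = 64.5.
Planner sets x_i = Σα_j = 9 for every i, so X^SO = 3·9 = 27.
W^SO = (Σα)·X^SO − ½·3·(Σα)² = (3/2)·9² = 121.5.
Deadweight loss = W^SO − W^NE = 57.

57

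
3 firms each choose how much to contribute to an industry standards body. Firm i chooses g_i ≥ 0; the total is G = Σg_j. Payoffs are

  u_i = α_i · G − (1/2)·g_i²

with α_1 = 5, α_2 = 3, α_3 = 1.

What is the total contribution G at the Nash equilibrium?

Firm i's FOC: ∂u_i/∂g_i = α_i − g_i = 0, so g_i* = α_i.
NE contributions = (5, 3, 1); G = 9.

9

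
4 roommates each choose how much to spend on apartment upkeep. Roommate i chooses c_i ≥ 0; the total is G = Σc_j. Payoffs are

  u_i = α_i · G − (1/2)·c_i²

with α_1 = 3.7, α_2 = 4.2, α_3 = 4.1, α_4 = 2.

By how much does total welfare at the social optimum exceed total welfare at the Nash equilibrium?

Roommate i's FOC: ∂u_i/∂c_i = α_i − c_i = 0, so c_i* = α_i.
NE contributions = (3.7, 4.2, 4.1, 2); G = 14.
W^NE = (Σα)·G − ½Σα_i² = 14² − ½·52.14 = 169.93.
Planner sets c_i = Σα_j = 14 for every i, so G^SO = 4·14 = 56.
W^SO = (Σα)·G^SO − ½·4·(Σα)² = (4/2)·14² = 392.
Deadweight loss = W^SO − W^NE = 222.07.

222.07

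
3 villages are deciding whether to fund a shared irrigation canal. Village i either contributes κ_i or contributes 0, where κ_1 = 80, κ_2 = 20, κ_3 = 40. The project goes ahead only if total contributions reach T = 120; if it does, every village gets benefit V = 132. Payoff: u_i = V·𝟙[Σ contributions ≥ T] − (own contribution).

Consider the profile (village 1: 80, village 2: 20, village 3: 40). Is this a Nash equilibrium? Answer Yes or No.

Total = 140 ≥ 120: provided.
Village 1 (pledges 80, payoff 52): dropping to 0 → total 60, payoff 0. No gain.
Village 2 (pledges 20, payoff 112): dropping to 0 → total 120, payoff 132. Profitable deviation.

No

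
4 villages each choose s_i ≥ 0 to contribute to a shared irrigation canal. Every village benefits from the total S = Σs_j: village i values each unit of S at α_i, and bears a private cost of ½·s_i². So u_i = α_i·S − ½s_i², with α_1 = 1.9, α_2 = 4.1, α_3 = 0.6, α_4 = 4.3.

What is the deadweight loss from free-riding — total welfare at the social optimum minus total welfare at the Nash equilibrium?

Village i's FOC: ∂u_i/∂s_i = α_i − s_i = 0, so s_i* = α_i.
NE contributions = (1.9, 4.1, 0.6, 4.3); S = 10.9.
W^NE = (Σα)·S − ½Σα_i² = 10.9² − ½·39.27 = 99.175.
Planner sets s_i = Σα_j = 10.9 for every i, so S^SO = 4·10.9 = 43.6.
W^SO = (Σα)·S^SO − ½·4·(Σα)² = (4/2)·10.9² = 237.62.
Deadweight loss = W^SO − W^NE = 138.445.

138.445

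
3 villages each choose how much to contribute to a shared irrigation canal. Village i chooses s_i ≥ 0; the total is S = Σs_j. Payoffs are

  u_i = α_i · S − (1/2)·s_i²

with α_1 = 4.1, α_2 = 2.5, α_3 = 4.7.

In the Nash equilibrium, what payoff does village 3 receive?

42.065

Village i's FOC: ∂u_i/∂s_i = α_i − s_i = 0, so s_i* = α_i.
NE contributions = (4.1, 2.5, 4.7); S = 11.3.
u_3 = α_3·S − ½·(s_3)² = 4.7·11.3 − ½·4.7² = 42.065.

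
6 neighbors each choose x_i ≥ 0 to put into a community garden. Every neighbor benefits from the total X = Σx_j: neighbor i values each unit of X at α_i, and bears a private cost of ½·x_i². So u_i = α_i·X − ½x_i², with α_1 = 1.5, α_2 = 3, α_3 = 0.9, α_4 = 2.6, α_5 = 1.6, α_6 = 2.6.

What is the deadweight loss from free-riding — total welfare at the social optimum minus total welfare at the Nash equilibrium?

311.75

Neighbor i's FOC: ∂u_i/∂x_i = α_i − x_i = 0, so x_i* = α_i.
NE contributions = (1.5, 3, 0.9, 2.6, 1.6, 2.6); X = 12.2.
W^NE = (Σα)·X − ½Σα_i² = 12.2² − ½·28.14 = 134.77.
Planner sets x_i = Σα_j = 12.2 for every i, so X^SO = 6·12.2 = 73.2.
W^SO = (Σα)·X^SO − ½·6·(Σα)² = (6/2)·12.2² = 446.52.
Deadweight loss = W^SO − W^NE = 311.75.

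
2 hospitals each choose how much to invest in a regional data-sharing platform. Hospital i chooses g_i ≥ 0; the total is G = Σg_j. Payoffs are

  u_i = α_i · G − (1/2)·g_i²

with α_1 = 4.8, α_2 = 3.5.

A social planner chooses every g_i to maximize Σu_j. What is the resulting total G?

16.6

Planner FOC: ∂(Σu_j)/∂g_i = (Σα_j) − g_i = 0, so g_i^SO = Σα_j = 8.3 for every i; G^SO = 16.6.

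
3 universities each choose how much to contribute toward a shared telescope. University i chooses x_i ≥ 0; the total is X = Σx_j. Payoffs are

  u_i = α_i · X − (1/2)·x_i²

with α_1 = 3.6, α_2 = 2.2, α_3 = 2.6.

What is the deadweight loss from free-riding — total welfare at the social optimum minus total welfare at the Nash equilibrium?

University i's FOC: ∂u_i/∂x_i = α_i − x_i = 0, so x_i* = α_i.
NE contributions = (3.6, 2.2, 2.6); X = 8.4.
W^NE = (Σα)·X − ½Σα_i² = 8.4² − ½·24.56 = 58.28.
Planner sets x_i = Σα_j = 8.4 for every i, so X^SO = 3·8.4 = 25.2.
W^SO = (Σα)·X^SO − ½·3·(Σα)² = (3/2)·8.4² = 105.84.
Deadweight loss = W^SO − W^NE = 47.56.

47.56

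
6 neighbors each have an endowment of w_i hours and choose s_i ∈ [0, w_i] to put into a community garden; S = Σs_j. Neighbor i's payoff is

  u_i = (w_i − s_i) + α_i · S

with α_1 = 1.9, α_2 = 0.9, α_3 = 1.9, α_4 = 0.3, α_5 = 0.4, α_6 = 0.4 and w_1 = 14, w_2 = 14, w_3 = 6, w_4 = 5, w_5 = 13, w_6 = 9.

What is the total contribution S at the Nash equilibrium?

20

∂u_i/∂s_i = α_i − 1, so neighbor i contributes w_i if α_i > 1, else 0.
α_i > 1 for i ∈ {1, 3}; NE contributions (14, 0, 6, 0, 0, 0), S = 20.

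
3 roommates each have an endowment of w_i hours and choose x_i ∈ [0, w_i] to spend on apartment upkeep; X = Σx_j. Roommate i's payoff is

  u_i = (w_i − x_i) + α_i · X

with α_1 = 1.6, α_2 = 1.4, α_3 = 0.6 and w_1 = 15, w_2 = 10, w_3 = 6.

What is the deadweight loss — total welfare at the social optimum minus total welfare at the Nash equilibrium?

15.6

∂u_i/∂x_i = α_i − 1, so roommate i contributes w_i if α_i > 1, else 0.
α_i > 1 for i ∈ {1, 2}; NE contributions (15, 10, 0), X = 25.
W^NE = Σw_i − X^NE + (Σα_i)·X^NE = 31 + 2.6·25 = 96.
Planner: ∂(Σu_j)/∂x_i = Σα_j − 1 = 2.6 > 0, so everyone contributes w_i; X^SO = 31, W^SO = 31 + 2.6·31 = 111.6.
Deadweight loss = 15.6.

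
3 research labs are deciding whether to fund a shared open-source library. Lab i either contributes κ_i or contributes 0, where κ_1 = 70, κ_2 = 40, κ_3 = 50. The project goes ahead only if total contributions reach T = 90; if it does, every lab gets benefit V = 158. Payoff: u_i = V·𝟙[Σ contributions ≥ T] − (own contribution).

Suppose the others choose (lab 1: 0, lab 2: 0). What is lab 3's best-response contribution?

0

Others' total = 0. Even contributing 50 gives 50 < 90: no benefit either way.
Best response: 0.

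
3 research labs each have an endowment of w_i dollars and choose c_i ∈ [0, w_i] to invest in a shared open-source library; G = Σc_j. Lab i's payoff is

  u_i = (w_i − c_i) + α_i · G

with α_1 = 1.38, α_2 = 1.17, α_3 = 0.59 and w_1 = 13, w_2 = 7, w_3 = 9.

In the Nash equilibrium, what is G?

20

∂u_i/∂c_i = α_i − 1, so lab i contributes w_i if α_i > 1, else 0.
α_i > 1 for i ∈ {1, 2}; NE contributions (13, 7, 0), G = 20.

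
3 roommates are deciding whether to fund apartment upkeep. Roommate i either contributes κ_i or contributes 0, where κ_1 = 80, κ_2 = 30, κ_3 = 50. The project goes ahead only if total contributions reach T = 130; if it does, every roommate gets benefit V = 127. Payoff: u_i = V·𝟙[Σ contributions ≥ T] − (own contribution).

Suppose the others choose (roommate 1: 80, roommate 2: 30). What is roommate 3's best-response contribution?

50

Others' total = 110. Contributing 50 brings total to 160 ≥ 130: gain V − κ_3 = 77.
Best response: 50.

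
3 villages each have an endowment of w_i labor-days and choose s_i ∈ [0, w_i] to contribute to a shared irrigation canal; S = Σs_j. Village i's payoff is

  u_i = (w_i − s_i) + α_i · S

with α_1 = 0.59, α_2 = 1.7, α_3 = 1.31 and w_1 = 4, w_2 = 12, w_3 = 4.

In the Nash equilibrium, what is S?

∂u_i/∂s_i = α_i − 1, so village i contributes w_i if α_i > 1, else 0.
α_i > 1 for i ∈ {2, 3}; NE contributions (0, 12, 4), S = 16.

16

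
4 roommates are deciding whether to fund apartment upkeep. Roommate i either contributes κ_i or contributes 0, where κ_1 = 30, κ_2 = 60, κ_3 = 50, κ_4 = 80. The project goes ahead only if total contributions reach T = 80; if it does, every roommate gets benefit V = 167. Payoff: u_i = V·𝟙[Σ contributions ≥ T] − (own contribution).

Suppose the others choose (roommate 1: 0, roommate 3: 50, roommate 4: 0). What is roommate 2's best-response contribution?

60

Others' total = 50. Contributing 60 brings total to 110 ≥ 80: gain V − κ_2 = 107.
Best response: 60.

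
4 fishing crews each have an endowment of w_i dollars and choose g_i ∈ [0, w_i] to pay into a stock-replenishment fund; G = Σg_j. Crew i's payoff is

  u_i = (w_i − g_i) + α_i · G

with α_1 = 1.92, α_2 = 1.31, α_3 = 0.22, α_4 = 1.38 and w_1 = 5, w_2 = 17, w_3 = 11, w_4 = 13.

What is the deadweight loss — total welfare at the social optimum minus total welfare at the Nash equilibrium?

42.13

∂u_i/∂g_i = α_i − 1, so crew i contributes w_i if α_i > 1, else 0.
α_i > 1 for i ∈ {1, 2, 4}; NE contributions (5, 17, 0, 13), G = 35.
W^NE = Σw_i − G^NE + (Σα_i)·G^NE = 46 + 3.83·35 = 180.05.
Planner: ∂(Σu_j)/∂g_i = Σα_j − 1 = 3.83 > 0, so everyone contributes w_i; G^SO = 46, W^SO = 46 + 3.83·46 = 222.18.
Deadweight loss = 42.13.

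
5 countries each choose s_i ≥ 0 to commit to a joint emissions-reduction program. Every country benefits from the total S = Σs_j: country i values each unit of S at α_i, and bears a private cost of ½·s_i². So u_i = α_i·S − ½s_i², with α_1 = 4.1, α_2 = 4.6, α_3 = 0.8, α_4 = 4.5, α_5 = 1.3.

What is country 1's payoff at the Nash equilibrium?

Country i's FOC: ∂u_i/∂s_i = α_i − s_i = 0, so s_i* = α_i.
NE contributions = (4.1, 4.6, 0.8, 4.5, 1.3); S = 15.3.
u_1 = α_1·S − ½·(s_1)² = 4.1·15.3 − ½·4.1² = 54.325.

54.325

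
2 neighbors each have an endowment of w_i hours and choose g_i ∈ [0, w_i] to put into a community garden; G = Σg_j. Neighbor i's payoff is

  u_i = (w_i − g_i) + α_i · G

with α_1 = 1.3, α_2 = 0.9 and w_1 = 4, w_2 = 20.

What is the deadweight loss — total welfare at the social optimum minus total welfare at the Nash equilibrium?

∂u_i/∂g_i = α_i − 1, so neighbor i contributes w_i if α_i > 1, else 0.
α_i > 1 for i ∈ {1}; NE contributions (4, 0), G = 4.
W^NE = Σw_i − G^NE + (Σα_i)·G^NE = 24 + 1.2·4 = 28.8.
Planner: ∂(Σu_j)/∂g_i = Σα_j − 1 = 1.2 > 0, so everyone contributes w_i; G^SO = 24, W^SO = 24 + 1.2·24 = 52.8.
Deadweight loss = 24.

24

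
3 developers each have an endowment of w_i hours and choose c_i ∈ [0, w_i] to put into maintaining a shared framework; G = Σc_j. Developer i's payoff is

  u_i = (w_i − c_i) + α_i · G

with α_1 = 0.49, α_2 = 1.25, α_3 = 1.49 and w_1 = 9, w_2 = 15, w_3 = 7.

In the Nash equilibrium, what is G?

∂u_i/∂c_i = α_i − 1, so developer i contributes w_i if α_i > 1, else 0.
α_i > 1 for i ∈ {2, 3}; NE contributions (0, 15, 7), G = 22.

22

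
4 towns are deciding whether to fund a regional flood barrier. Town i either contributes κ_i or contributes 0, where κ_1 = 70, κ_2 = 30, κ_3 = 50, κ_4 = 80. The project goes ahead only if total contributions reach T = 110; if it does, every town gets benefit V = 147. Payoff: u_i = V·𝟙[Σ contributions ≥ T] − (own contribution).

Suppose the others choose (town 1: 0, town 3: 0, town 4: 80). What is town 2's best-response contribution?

30

Others' total = 80. Contributing 30 brings total to 110 ≥ 110: gain V − κ_2 = 117.
Best response: 30.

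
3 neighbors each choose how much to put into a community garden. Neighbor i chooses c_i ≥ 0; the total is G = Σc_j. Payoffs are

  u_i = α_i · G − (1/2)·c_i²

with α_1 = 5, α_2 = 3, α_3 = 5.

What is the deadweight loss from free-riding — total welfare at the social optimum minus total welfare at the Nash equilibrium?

114

Neighbor i's FOC: ∂u_i/∂c_i = α_i − c_i = 0, so c_i* = α_i.
NE contributions = (5, 3, 5); G = 13.
W^NE = (Σα)·G − ½Σα_i² = 13² − ½·59 = 139.5.
Planner sets c_i = Σα_j = 13 for every i, so G^SO = 3·13 = 39.
W^SO = (Σα)·G^SO − ½·3·(Σα)² = (3/2)·13² = 253.5.
Deadweight loss = W^SO − W^NE = 114.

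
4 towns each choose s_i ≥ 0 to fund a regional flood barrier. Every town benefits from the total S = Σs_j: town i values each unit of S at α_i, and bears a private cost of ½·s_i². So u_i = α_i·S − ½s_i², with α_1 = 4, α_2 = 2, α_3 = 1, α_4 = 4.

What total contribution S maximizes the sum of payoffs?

44

Planner FOC: ∂(Σu_j)/∂s_i = (Σα_j) − s_i = 0, so s_i^SO = Σα_j = 11 for every i; S^SO = 44.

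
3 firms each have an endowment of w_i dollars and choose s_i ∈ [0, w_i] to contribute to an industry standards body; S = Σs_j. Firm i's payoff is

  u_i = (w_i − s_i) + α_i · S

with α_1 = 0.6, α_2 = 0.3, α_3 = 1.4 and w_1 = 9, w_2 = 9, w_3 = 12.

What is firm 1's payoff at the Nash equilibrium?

∂u_i/∂s_i = α_i − 1, so firm i contributes w_i if α_i > 1, else 0.
α_i > 1 for i ∈ {3}; NE contributions (0, 0, 12), S = 12.
u_1 = (9 − 0) + 0.6·12 = 16.2.

16.2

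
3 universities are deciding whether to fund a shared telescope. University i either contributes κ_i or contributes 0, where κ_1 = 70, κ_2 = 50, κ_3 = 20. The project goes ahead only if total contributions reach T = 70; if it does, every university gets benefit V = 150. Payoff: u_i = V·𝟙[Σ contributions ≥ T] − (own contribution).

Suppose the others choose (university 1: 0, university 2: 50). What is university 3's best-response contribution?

Others' total = 50. Contributing 20 brings total to 70 ≥ 70: gain V − κ_3 = 130.
Best response: 20.

20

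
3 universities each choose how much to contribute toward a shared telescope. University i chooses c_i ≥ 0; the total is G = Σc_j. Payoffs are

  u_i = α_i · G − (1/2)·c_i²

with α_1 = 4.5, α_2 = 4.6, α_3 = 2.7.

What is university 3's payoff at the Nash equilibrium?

28.215

University i's FOC: ∂u_i/∂c_i = α_i − c_i = 0, so c_i* = α_i.
NE contributions = (4.5, 4.6, 2.7); G = 11.8.
u_3 = α_3·G − ½·(c_3)² = 2.7·11.8 − ½·2.7² = 28.215.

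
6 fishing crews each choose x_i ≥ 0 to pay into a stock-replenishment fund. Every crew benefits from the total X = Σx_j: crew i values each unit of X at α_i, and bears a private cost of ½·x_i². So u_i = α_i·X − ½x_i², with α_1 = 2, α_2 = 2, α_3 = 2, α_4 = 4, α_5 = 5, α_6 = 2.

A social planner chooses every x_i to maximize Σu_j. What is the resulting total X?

102

Planner FOC: ∂(Σu_j)/∂x_i = (Σα_j) − x_i = 0, so x_i^SO = Σα_j = 17 for every i; X^SO = 102.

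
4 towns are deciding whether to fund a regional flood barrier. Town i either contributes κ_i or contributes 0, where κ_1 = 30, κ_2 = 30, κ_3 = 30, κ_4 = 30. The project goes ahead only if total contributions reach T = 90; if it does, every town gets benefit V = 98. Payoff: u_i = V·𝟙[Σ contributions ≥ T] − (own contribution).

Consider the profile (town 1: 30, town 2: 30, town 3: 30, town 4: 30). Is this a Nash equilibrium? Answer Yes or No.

No

Total = 120 ≥ 90: provided.
Town 1 (pledges 30, payoff 68): dropping to 0 → total 90, payoff 98. Profitable deviation.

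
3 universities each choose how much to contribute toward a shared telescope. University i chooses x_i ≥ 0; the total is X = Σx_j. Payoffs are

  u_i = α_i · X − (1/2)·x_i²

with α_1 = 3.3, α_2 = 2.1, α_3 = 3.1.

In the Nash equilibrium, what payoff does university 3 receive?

University i's FOC: ∂u_i/∂x_i = α_i − x_i = 0, so x_i* = α_i.
NE contributions = (3.3, 2.1, 3.1); X = 8.5.
u_3 = α_3·X − ½·(x_3)² = 3.1·8.5 − ½·3.1² = 21.545.

21.545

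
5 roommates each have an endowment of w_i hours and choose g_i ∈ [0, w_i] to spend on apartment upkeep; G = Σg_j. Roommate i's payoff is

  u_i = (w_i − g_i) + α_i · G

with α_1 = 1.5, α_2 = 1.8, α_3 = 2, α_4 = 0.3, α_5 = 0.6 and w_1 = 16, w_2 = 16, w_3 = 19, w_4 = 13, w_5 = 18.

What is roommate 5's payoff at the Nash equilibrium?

48.6

∂u_i/∂g_i = α_i − 1, so roommate i contributes w_i if α_i > 1, else 0.
α_i > 1 for i ∈ {1, 2, 3}; NE contributions (16, 16, 19, 0, 0), G = 51.
u_5 = (18 − 0) + 0.6·51 = 48.6.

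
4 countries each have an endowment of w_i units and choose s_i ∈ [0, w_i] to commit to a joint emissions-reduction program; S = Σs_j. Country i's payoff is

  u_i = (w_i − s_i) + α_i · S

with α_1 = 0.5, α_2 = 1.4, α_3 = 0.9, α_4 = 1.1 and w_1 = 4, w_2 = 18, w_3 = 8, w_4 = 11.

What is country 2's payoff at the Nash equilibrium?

40.6

∂u_i/∂s_i = α_i − 1, so country i contributes w_i if α_i > 1, else 0.
α_i > 1 for i ∈ {2, 4}; NE contributions (0, 18, 0, 11), S = 29.
u_2 = (18 − 18) + 1.4·29 = 40.6.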